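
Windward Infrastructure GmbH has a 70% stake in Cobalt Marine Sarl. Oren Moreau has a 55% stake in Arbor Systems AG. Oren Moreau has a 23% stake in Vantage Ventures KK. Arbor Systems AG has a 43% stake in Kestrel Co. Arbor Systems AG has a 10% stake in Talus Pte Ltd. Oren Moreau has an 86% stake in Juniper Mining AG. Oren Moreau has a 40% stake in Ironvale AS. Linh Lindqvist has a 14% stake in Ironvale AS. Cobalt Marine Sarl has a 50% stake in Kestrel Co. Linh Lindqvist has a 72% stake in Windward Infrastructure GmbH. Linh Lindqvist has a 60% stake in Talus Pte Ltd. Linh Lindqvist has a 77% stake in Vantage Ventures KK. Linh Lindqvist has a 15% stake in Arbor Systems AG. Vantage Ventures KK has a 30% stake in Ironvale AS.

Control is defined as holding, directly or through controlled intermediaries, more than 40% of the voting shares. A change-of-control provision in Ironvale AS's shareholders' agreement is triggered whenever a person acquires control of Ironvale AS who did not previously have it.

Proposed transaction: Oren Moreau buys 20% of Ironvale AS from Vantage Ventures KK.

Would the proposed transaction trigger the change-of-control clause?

The purchase adds only to Oren's holdings (Vantage's stake shrinks), so Oren is the only person who could newly come to control Ironvale.
Oren holds 55% of Arbor, so Oren controls Arbor.
Oren holds 86% of Juniper, so Oren controls Juniper.
Arbor holds 43% of Kestrel, so Oren controls Kestrel.
In Ironvale, Oren's side holds only 40%, not > 40%.
So before the transaction, Oren does not control Ironvale.
After the purchase, Oren's direct stake in Ironvale rises to 40% + 20% = 60%, and Vantage's stake falls to 10%.
Oren holds 60% of Ironvale, so Oren controls Ironvale.
Oren did not control Ironvale before and does after, so the clause is triggered.

Yes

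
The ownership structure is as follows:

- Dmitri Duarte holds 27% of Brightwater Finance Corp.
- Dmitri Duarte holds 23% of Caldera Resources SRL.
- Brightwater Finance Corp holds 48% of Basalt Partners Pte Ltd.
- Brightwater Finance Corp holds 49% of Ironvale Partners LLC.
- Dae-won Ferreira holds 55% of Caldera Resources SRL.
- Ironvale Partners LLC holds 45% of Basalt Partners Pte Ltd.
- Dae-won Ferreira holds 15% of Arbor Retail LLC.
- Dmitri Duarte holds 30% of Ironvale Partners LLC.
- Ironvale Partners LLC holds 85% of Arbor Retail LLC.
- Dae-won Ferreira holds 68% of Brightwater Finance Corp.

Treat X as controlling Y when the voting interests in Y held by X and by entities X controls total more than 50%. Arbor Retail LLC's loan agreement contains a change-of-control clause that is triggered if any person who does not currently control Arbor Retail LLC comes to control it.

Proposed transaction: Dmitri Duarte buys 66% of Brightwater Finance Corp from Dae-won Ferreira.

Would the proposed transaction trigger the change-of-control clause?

The purchase adds only to Dmitri's holdings (Dae-won's stake shrinks), so Dmitri is the only person who could newly come to control Arbor.
Dmitri's largest direct stake is 30% in Ironvale, which does not meet the threshold, so Dmitri controls no company.
Neither Dmitri nor any entity Dmitri controls holds any voting interest in Arbor.
So before the transaction, Dmitri does not control Arbor.
After the purchase, Dmitri's direct stake in Brightwater rises to 27% + 66% = 93%, and Dae-won's stake falls to 2%.
Dmitri holds 93% of Brightwater, so Dmitri controls Brightwater.
Dmitri and Brightwater together hold 30% + 49% = 79% of Ironvale, so Dmitri controls Ironvale.
Ironvale holds 85% of Arbor, so Dmitri controls Arbor.
Dmitri did not control Arbor before and does after, so the clause is triggered.

Yes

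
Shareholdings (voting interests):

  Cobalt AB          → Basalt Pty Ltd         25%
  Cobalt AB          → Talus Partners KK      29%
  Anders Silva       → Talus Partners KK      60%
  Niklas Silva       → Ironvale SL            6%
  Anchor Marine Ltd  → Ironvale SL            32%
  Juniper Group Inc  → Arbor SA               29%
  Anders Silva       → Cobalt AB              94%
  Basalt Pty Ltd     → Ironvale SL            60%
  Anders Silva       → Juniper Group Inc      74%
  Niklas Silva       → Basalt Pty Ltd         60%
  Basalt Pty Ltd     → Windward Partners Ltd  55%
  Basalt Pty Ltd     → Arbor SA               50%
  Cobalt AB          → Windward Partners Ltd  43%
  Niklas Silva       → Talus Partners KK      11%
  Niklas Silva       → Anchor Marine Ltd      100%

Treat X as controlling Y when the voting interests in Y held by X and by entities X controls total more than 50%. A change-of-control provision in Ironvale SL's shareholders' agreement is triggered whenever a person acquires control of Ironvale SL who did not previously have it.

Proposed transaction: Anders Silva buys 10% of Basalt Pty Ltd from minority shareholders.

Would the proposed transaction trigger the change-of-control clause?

The purchase changes only Anders's holdings, so Anders is the only person who could newly come to control Ironvale.
Anders holds 94% of Cobalt, so Anders controls Cobalt.
Anders holds 74% of Juniper, so Anders controls Juniper.
Cobalt and Anders together hold 29% + 60% = 89% of Talus, so Anders controls Talus.
Neither Anders nor any entity Anders controls holds any voting interest in Ironvale.
So before the transaction, Anders does not control Ironvale.
After the purchase, Anders holds 10% of Basalt directly.
Anders's side now holds 25% + 10% = 35% of Basalt, not > 50%, so Anders still does not control Basalt.
After the transaction, neither Anders nor any entity Anders controls holds a voting interest in Ironvale, so Anders still does not control it.
No new person acquires control, so the clause is not triggered.

No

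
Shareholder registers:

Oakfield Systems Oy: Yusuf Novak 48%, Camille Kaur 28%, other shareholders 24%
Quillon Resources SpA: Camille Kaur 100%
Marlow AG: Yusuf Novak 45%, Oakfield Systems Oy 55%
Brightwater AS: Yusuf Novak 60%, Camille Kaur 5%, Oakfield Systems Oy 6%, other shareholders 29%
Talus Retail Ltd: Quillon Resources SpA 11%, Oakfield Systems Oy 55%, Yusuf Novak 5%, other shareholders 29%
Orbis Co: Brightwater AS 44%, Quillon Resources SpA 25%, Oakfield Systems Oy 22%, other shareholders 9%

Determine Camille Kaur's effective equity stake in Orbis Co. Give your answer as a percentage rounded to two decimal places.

34.10%

Camille reaches Orbis along 4 paths.
Via Brightwater: 5% × 44% = 2.2%.
Via Oakfield → Brightwater: 28% × 6% × 44% = 0.7392%.
Via Quillon: 100% × 25% = 25%.
Via Oakfield: 28% × 22% = 6.16%.
Total: 2.2% + 0.7392% + 25% + 6.16% = 34.0992%.
Rounded: 34.10%.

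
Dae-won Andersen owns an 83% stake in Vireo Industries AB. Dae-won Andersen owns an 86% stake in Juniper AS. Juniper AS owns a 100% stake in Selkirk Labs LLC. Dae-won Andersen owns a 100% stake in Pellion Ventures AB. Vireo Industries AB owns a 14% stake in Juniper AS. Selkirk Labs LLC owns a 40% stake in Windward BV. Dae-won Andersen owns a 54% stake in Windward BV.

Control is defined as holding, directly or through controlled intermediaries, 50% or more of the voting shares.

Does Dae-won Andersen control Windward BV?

Dae-won holds 83% of Vireo, so Dae-won controls Vireo.
Dae-won and Vireo together hold 86% + 14% = 100% of Juniper, so Dae-won controls Juniper.
Juniper holds 100% of Selkirk, so Dae-won controls Selkirk.
Dae-won and Selkirk together hold 54% + 40% = 94% of Windward, so Dae-won controls Windward.

Yes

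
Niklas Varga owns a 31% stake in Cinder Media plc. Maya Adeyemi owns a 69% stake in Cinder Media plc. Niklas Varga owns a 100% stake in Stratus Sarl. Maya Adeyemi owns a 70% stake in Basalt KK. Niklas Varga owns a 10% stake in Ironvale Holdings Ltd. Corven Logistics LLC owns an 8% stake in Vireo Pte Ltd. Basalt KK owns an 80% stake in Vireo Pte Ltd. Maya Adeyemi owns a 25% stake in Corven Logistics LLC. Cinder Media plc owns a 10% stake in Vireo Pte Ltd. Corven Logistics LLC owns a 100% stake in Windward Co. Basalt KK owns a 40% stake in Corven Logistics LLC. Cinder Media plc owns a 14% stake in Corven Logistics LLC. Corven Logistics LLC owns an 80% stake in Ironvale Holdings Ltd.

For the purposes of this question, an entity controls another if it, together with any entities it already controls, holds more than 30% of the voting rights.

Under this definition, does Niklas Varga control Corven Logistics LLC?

No

Niklas holds 31% of Cinder, so Niklas controls Cinder.
Niklas holds 100% of Stratus, so Niklas controls Stratus.
In Corven, Niklas's side holds only 14%, not > 30%.
So Niklas does not control Corven.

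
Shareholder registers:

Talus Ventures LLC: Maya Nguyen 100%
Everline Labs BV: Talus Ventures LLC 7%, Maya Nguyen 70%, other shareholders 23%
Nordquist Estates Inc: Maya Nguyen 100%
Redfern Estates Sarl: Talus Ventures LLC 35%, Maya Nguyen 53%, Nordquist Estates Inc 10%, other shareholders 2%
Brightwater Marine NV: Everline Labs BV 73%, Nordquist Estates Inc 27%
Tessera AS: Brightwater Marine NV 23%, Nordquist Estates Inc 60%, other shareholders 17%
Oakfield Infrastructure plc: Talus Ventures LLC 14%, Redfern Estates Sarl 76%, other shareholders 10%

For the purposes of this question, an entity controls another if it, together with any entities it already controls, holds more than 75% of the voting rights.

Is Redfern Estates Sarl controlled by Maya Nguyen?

Yes

Maya holds 100% of Talus, so Maya controls Talus.
Maya holds 100% of Nordquist, so Maya controls Nordquist.
Talus and Maya and Nordquist together hold 35% + 53% + 10% = 98% of Redfern, so Maya controls Redfern.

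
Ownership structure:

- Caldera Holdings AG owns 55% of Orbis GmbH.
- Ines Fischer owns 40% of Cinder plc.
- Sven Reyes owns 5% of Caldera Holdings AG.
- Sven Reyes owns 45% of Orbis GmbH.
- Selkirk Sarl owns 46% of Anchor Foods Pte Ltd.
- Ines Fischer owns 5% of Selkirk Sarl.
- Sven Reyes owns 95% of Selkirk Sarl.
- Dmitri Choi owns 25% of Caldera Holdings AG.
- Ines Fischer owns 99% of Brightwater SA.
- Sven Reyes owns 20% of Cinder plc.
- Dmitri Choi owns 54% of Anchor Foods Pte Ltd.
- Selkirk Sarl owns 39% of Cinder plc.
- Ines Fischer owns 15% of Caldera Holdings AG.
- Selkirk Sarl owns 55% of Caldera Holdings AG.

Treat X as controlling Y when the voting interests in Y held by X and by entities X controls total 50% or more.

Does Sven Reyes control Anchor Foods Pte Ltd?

No

Sven holds 95% of Selkirk, so Sven controls Selkirk.
Selkirk and Sven together hold 55% + 5% = 60% of Caldera, so Sven controls Caldera.
Sven and Selkirk together hold 20% + 39% = 59% of Cinder, so Sven controls Cinder.
Caldera and Sven together hold 55% + 45% = 100% of Orbis, so Sven controls Orbis.
In Anchor, Sven's side holds only 46%, not ≥ 50%.
So Sven does not control Anchor.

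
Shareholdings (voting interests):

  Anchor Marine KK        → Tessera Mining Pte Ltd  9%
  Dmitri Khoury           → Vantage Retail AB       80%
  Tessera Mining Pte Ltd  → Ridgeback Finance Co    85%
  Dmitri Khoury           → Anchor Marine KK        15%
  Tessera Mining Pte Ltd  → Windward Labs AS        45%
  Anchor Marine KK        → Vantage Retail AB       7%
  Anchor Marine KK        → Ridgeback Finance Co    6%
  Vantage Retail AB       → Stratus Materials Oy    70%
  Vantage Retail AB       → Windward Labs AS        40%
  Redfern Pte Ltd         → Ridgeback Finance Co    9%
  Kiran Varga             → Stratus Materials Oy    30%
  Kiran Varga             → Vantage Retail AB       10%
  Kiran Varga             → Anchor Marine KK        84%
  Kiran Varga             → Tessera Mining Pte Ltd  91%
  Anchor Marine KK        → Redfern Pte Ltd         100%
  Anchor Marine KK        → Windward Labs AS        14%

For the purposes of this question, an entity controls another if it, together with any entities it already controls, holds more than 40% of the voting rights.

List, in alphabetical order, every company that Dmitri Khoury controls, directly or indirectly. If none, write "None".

Dmitri holds 80% of Vantage, so Dmitri controls Vantage.
Vantage holds 70% of Stratus, so Dmitri controls Stratus.
No other company's threshold is met.

Stratus Materials Oy, Vantage Retail AB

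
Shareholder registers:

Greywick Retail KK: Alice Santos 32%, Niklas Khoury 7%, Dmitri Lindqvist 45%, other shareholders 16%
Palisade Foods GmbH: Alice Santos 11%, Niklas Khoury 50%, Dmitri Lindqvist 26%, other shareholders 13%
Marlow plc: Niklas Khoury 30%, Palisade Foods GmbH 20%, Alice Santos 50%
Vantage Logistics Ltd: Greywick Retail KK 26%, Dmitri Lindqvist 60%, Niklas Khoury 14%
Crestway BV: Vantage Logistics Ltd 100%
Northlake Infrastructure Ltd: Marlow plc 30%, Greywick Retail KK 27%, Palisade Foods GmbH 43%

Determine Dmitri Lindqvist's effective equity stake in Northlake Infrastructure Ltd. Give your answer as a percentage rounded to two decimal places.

24.89%

Dmitri reaches Northlake along 3 paths.
Via Palisade → Marlow: 26% × 20% × 30% = 1.56%.
Via Greywick: 45% × 27% = 12.15%.
Via Palisade: 26% × 43% = 11.18%.
Total: 1.56% + 12.15% + 11.18% = 24.89%.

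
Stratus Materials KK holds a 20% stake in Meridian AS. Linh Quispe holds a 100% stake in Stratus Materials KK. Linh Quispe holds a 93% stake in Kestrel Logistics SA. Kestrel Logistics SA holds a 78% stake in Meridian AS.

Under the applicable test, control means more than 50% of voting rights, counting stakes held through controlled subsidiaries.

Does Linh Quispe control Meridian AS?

Yes

Linh holds 93% of Kestrel, so Linh controls Kestrel.
Linh holds 100% of Stratus, so Linh controls Stratus.
Stratus and Kestrel together hold 20% + 78% = 98% of Meridian, so Linh controls Meridian.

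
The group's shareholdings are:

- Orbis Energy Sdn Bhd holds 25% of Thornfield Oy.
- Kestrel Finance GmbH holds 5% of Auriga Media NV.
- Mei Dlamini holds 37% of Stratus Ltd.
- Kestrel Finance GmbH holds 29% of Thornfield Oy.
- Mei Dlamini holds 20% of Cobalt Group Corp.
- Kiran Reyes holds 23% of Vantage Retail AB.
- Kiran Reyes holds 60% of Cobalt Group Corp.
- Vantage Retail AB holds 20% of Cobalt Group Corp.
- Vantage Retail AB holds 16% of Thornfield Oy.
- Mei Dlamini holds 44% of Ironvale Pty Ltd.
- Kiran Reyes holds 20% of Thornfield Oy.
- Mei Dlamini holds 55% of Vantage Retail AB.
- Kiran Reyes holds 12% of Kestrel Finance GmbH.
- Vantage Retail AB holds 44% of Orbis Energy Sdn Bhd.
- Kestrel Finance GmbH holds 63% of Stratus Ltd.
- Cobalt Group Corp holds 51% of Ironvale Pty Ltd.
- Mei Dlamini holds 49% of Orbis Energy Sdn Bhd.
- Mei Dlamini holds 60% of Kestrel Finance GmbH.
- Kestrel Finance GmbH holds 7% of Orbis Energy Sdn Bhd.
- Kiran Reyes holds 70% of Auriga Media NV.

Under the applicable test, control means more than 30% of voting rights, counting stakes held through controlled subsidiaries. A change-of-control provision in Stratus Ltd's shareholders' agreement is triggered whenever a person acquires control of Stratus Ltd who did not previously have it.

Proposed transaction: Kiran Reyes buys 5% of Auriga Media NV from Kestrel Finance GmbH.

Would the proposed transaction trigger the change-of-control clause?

The purchase adds only to Kiran's holdings (Kestrel's stake shrinks), so Kiran is the only person who could newly come to control Stratus.
Kiran holds 70% of Auriga, so Kiran controls Auriga.
Kiran holds 60% of Cobalt, so Kiran controls Cobalt.
Cobalt holds 51% of Ironvale, so Kiran controls Ironvale.
Neither Kiran nor any entity Kiran controls holds any voting interest in Stratus.
So before the transaction, Kiran does not control Stratus.
After the purchase, Kiran's direct stake in Auriga rises to 70% + 5% = 75%, and Kestrel's stake falls to 0%.
Kiran holds 75% of Auriga, so Kiran controls Auriga.
After the transaction, neither Kiran nor any entity Kiran controls holds a voting interest in Stratus, so Kiran still does not control it.
No new person acquires control, so the clause is not triggered.

No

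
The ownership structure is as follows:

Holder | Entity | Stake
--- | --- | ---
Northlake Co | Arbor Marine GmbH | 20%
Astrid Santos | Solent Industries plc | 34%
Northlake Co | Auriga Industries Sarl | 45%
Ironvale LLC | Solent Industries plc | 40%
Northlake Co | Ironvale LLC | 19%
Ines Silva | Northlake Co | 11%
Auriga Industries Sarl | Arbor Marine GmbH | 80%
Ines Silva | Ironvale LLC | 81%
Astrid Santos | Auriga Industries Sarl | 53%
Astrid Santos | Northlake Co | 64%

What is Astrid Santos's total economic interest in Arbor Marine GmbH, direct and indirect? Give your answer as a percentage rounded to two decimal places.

Astrid reaches Arbor along 3 paths.
Via Northlake → Auriga: 64% × 45% × 80% = 23.04%.
Via Auriga: 53% × 80% = 42.4%.
Via Northlake: 64% × 20% = 12.8%.
Total: 23.04% + 42.4% + 12.8% = 78.24%.

78.24%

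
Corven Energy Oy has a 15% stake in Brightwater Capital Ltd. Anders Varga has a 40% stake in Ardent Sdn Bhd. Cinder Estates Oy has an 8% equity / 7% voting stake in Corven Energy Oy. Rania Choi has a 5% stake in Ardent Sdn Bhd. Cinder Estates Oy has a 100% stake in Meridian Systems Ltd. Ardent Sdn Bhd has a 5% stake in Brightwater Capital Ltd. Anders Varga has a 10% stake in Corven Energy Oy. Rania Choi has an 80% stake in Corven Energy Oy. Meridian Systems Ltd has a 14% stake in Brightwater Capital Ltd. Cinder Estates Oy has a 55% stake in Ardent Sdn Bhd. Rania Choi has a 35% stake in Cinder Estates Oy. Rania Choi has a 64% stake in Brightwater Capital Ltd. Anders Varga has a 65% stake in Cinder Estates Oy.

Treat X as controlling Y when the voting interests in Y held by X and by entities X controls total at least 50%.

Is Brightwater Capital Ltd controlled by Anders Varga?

Anders holds 65% of Cinder, so Anders controls Cinder.
Cinder holds 100% of Meridian, so Anders controls Meridian.
Cinder and Anders together hold 55% + 40% = 95% of Ardent, so Anders controls Ardent.
In Brightwater, Anders's side holds only 5% + 14% = 19%, not ≥ 50%.
So Anders does not control Brightwater.

No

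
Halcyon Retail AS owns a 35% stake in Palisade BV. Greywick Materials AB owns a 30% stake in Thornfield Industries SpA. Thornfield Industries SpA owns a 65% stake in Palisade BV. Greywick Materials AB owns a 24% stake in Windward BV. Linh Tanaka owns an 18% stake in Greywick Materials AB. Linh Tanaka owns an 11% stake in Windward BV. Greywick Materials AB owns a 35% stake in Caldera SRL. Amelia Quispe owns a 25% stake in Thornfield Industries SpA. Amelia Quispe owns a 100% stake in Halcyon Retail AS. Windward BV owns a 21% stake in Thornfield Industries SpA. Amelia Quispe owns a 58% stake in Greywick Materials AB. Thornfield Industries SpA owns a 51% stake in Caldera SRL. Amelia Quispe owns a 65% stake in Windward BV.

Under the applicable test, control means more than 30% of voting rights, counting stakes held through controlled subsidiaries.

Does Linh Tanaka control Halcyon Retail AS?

Linh's largest direct stake is 18% in Greywick, which does not meet the threshold, so Linh controls no company.
Neither Linh nor any entity Linh controls holds any voting interest in Halcyon.
So Linh does not control Halcyon.

No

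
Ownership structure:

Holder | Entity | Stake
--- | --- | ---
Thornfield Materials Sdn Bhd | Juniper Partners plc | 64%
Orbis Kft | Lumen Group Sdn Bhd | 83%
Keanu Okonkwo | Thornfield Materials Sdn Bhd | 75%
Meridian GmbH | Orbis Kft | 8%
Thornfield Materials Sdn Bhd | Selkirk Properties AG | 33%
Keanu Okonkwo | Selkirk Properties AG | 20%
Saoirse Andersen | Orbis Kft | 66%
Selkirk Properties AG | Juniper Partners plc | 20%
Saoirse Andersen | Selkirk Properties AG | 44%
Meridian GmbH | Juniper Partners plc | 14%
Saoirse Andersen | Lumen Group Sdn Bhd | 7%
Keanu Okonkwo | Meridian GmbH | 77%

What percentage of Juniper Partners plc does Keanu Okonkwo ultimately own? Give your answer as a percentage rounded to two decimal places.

Keanu reaches Juniper along 4 paths.
Via Thornfield: 75% × 64% = 48%.
Via Meridian: 77% × 14% = 10.78%.
Via Thornfield → Selkirk: 75% × 33% × 20% = 4.95%.
Via Selkirk: 20% × 20% = 4%.
Total: 48% + 10.78% + 4.95% + 4% = 67.73%.

67.73%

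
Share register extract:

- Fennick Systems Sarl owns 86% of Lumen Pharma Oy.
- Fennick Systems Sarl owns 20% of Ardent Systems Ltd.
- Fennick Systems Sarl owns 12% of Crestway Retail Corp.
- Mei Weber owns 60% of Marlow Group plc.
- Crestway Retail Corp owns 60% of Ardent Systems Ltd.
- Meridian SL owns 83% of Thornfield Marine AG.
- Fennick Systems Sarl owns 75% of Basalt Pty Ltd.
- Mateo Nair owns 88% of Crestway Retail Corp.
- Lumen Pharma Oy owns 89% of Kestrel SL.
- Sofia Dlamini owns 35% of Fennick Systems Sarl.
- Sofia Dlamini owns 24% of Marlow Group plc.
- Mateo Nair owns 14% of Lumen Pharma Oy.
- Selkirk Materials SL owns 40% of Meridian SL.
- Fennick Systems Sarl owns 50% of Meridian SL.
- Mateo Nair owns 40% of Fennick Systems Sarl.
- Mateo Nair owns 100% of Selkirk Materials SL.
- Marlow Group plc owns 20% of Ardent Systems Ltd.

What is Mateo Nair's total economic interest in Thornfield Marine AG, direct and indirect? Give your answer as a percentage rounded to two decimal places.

49.80%

Mateo reaches Thornfield along 2 paths.
Via Fennick → Meridian: 40% × 50% × 83% = 16.6%.
Via Selkirk → Meridian: 100% × 40% × 83% = 33.2%.
Total: 16.6% + 33.2% = 49.8%.
Rounded: 49.80%.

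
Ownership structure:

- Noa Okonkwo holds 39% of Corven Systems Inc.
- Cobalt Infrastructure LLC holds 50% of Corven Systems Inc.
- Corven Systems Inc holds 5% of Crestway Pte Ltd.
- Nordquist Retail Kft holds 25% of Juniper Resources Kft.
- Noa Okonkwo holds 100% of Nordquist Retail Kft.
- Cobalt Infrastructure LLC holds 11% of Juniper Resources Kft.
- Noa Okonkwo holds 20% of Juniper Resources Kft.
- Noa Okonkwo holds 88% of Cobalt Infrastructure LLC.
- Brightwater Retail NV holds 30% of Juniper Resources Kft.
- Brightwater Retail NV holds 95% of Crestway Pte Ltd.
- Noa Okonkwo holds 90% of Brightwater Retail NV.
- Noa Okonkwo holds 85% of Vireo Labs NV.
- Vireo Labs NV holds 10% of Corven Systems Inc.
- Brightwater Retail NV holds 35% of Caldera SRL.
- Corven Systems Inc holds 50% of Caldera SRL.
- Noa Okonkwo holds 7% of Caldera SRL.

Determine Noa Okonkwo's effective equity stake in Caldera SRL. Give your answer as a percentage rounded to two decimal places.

Noa reaches Caldera along 5 paths.
Via Brightwater: 90% × 35% = 31.5%.
Direct stake: 7% = 7%.
Via Cobalt → Corven: 88% × 50% × 50% = 22%.
Via Corven: 39% × 50% = 19.5%.
Via Vireo → Corven: 85% × 10% × 50% = 4.25%.
Total: 31.5% + 7% + 22% + 19.5% + 4.25% = 84.25%.

84.25%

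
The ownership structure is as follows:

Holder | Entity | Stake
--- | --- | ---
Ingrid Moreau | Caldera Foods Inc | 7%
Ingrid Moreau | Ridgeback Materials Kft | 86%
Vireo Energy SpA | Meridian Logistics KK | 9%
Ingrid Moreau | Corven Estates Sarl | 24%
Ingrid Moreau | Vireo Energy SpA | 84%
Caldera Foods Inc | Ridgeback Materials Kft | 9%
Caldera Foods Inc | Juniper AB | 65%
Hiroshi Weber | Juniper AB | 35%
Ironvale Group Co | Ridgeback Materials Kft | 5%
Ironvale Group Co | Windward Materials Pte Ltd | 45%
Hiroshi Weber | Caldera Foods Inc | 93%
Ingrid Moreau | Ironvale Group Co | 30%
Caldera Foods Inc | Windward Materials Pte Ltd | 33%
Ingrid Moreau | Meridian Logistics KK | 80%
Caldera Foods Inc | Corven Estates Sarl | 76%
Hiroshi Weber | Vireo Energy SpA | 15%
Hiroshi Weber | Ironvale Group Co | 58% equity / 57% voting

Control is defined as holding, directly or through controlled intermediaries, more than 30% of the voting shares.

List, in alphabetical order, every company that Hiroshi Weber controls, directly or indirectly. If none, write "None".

Caldera Foods Inc, Corven Estates Sarl, Ironvale Group Co, Juniper AB, Windward Materials Pte Ltd

Hiroshi holds 93% of Caldera, so Hiroshi controls Caldera.
Hiroshi holds 57% of Ironvale, so Hiroshi controls Ironvale.
Caldera and Ironvale together hold 33% + 45% = 78% of Windward, so Hiroshi controls Windward.
Caldera holds 76% of Corven, so Hiroshi controls Corven.
Hiroshi and Caldera together hold 35% + 65% = 100% of Juniper, so Hiroshi controls Juniper.
No other company's threshold is met.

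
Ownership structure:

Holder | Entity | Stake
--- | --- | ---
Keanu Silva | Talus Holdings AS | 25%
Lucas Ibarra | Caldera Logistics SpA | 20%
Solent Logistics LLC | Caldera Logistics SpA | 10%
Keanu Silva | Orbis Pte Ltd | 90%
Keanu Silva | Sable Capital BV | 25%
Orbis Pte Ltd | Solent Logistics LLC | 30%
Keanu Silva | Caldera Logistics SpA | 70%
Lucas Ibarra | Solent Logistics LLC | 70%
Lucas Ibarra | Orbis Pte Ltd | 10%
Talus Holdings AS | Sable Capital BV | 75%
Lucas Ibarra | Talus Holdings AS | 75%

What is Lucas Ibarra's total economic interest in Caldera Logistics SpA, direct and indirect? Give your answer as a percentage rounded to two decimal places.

Lucas reaches Caldera along 3 paths.
Direct stake: 20% = 20%.
Via Solent: 70% × 10% = 7%.
Via Orbis → Solent: 10% × 30% × 10% = 0.3%.
Total: 20% + 7% + 0.3% = 27.3%.
Rounded: 27.30%.

27.30%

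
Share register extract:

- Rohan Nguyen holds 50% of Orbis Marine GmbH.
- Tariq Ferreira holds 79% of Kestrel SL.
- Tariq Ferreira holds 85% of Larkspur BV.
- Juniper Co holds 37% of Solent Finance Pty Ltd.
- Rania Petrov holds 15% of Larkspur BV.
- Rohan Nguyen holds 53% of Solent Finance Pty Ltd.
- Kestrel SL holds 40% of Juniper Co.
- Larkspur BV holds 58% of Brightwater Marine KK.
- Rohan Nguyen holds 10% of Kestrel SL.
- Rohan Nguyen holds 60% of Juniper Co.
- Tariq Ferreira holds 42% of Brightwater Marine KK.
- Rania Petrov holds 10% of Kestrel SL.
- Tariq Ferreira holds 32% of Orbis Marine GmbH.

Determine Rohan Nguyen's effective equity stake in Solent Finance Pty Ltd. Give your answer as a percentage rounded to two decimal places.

Rohan reaches Solent along 3 paths.
Direct stake: 53% = 53%.
Via Kestrel → Juniper: 10% × 40% × 37% = 1.48%.
Via Juniper: 60% × 37% = 22.2%.
Total: 53% + 1.48% + 22.2% = 76.68%.

76.68%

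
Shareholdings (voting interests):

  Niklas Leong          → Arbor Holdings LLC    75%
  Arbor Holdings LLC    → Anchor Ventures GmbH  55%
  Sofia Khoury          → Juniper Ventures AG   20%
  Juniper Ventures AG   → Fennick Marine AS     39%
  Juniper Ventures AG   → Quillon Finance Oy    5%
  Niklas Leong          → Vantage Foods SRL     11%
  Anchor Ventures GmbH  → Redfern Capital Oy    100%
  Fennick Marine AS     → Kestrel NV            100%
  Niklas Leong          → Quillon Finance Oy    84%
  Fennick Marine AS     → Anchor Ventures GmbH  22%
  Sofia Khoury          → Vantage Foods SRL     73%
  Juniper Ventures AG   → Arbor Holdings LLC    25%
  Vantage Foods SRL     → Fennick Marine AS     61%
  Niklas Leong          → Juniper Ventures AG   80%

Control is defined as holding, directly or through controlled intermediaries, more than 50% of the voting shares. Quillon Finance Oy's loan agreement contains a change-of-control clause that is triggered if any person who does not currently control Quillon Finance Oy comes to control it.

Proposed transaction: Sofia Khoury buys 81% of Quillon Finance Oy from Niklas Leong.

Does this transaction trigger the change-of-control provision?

The purchase adds only to Sofia's holdings (Niklas's stake shrinks), so Sofia is the only person who could newly come to control Quillon.
Sofia holds 73% of Vantage, so Sofia controls Vantage.
Vantage holds 61% of Fennick, so Sofia controls Fennick.
Fennick holds 100% of Kestrel, so Sofia controls Kestrel.
Neither Sofia nor any entity Sofia controls holds any voting interest in Quillon.
So before the transaction, Sofia does not control Quillon.
After the purchase, Sofia holds 81% of Quillon directly, and Niklas's stake falls to 3%.
Sofia holds 81% of Quillon, so Sofia controls Quillon.
Sofia did not control Quillon before and does after, so the clause is triggered.

Yes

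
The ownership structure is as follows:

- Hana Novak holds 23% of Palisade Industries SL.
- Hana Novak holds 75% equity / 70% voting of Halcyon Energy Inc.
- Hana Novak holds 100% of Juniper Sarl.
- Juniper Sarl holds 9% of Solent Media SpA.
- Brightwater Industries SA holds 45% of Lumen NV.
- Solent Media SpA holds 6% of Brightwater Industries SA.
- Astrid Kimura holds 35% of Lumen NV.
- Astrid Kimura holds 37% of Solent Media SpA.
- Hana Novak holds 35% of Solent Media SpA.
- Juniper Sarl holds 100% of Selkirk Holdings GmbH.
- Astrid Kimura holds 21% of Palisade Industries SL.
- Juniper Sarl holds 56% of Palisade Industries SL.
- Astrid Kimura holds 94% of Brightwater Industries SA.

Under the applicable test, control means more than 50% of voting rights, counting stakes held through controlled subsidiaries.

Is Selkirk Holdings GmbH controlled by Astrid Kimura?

Astrid holds 94% of Brightwater, so Astrid controls Brightwater.
Brightwater and Astrid together hold 45% + 35% = 80% of Lumen, so Astrid controls Lumen.
Neither Astrid nor any entity Astrid controls holds any voting interest in Selkirk.
So Astrid does not control Selkirk.

No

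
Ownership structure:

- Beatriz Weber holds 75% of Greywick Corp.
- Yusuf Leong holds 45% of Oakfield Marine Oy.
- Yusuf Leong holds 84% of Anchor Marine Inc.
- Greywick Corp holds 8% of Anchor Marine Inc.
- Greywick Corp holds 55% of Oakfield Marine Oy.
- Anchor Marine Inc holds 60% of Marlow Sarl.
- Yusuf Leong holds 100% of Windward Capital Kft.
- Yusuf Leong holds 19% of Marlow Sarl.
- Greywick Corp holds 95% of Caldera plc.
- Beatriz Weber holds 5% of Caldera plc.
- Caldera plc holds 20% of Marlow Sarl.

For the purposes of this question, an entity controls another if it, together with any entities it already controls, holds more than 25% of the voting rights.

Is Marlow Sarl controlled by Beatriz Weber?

No

Beatriz holds 75% of Greywick, so Beatriz controls Greywick.
Beatriz and Greywick together hold 5% + 95% = 100% of Caldera, so Beatriz controls Caldera.
Greywick holds 55% of Oakfield, so Beatriz controls Oakfield.
In Marlow, Beatriz's side holds only 20%, not > 25%.
So Beatriz does not control Marlow.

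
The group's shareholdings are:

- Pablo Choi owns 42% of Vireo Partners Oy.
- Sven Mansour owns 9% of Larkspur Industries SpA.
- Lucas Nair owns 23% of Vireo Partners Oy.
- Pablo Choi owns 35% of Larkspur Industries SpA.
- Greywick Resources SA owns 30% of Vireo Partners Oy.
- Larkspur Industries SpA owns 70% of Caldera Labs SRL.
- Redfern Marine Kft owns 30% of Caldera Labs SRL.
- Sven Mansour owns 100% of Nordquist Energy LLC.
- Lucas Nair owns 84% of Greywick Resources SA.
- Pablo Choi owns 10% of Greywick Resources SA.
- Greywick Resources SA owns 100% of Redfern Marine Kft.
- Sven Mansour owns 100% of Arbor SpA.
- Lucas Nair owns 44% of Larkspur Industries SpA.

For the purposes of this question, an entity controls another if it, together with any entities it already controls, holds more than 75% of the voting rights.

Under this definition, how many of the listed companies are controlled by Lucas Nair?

Lucas holds 84% of Greywick, so Lucas controls Greywick.
Greywick holds 100% of Redfern, so Lucas controls Redfern.
No other company's threshold is met.
Lucas controls 2 companies.

2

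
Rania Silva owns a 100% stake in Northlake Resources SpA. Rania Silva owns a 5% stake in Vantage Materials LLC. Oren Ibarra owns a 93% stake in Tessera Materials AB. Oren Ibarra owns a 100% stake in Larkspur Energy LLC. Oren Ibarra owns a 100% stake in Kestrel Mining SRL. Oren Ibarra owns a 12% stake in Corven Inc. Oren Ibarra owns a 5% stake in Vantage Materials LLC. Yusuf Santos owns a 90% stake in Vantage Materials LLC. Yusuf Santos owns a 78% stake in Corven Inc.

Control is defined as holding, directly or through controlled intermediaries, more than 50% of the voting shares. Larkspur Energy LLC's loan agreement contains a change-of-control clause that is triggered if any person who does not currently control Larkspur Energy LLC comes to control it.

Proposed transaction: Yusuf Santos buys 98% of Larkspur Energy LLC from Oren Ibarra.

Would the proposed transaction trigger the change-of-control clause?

The purchase adds only to Yusuf's holdings (Oren's stake shrinks), so Yusuf is the only person who could newly come to control Larkspur.
Yusuf holds 90% of Vantage, so Yusuf controls Vantage.
Yusuf holds 78% of Corven, so Yusuf controls Corven.
Neither Yusuf nor any entity Yusuf controls holds any voting interest in Larkspur.
So before the transaction, Yusuf does not control Larkspur.
After the purchase, Yusuf holds 98% of Larkspur directly, and Oren's stake falls to 2%.
Yusuf holds 98% of Larkspur, so Yusuf controls Larkspur.
Yusuf did not control Larkspur before and does after, so the clause is triggered.

Yes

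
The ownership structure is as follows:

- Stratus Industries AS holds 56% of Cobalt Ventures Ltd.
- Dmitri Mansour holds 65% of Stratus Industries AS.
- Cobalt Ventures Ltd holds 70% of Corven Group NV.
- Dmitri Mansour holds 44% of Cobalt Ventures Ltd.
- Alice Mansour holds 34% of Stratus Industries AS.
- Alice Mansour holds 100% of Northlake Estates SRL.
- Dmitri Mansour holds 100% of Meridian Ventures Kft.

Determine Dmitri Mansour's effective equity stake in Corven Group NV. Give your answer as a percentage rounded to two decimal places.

Dmitri reaches Corven along 2 paths.
Via Cobalt: 44% × 70% = 30.8%.
Via Stratus → Cobalt: 65% × 56% × 70% = 25.48%.
Total: 30.8% + 25.48% = 56.28%.

56.28%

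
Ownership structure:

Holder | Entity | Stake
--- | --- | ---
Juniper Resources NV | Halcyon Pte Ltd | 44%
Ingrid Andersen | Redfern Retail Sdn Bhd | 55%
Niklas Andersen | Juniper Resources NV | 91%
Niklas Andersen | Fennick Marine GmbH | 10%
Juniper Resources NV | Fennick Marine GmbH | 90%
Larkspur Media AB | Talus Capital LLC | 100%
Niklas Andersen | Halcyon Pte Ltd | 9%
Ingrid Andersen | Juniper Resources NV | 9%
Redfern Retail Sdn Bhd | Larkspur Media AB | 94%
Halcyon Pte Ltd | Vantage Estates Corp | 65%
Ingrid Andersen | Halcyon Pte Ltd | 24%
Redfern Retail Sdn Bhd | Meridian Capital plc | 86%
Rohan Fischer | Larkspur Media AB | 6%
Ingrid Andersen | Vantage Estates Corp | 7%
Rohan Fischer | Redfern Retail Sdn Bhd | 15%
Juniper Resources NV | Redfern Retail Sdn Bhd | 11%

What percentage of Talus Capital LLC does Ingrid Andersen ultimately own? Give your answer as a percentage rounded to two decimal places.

Ingrid reaches Talus along 2 paths.
Via Redfern → Larkspur: 55% × 94% × 100% = 51.7%.
Via Juniper → Redfern → Larkspur: 9% × 11% × 94% × 100% = 0.9306%.
Total: 51.7% + 0.9306% = 52.6306%.
Rounded: 52.63%.

52.63%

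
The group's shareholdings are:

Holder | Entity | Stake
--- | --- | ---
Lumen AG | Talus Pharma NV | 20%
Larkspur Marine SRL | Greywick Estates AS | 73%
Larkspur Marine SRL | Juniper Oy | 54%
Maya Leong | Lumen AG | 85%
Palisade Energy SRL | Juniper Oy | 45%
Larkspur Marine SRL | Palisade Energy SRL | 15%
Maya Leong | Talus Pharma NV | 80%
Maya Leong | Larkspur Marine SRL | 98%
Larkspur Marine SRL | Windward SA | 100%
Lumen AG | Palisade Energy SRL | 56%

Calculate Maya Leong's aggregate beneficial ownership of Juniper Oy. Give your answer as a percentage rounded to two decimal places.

Maya reaches Juniper along 3 paths.
Via Larkspur: 98% × 54% = 52.92%.
Via Lumen → Palisade: 85% × 56% × 45% = 21.42%.
Via Larkspur → Palisade: 98% × 15% × 45% = 6.615%.
Total: 52.92% + 21.42% + 6.615% = 80.955%.
Rounded: 80.96%.

80.96%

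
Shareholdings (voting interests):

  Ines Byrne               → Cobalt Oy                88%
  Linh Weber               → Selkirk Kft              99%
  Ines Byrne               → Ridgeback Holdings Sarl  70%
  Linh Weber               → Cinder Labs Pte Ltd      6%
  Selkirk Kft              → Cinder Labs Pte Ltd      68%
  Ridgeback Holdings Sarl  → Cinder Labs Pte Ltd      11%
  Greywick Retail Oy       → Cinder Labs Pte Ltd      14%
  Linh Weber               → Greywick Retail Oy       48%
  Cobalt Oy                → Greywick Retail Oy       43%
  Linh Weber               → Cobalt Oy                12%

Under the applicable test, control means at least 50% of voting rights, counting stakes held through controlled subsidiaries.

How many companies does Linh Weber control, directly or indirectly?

2

Linh holds 99% of Selkirk, so Linh controls Selkirk.
Selkirk and Linh together hold 68% + 6% = 74% of Cinder, so Linh controls Cinder.
No other company's threshold is met.
Linh controls 2 companies.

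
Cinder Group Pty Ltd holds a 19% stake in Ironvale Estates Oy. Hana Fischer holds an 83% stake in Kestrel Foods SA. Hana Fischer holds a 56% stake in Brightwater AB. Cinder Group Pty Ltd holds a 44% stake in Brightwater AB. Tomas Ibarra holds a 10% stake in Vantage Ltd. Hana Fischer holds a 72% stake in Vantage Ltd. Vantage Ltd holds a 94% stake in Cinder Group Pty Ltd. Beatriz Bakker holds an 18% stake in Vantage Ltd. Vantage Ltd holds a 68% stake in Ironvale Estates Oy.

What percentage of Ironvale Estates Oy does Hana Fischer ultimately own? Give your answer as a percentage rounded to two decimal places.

61.82%

Hana reaches Ironvale along 2 paths.
Via Vantage: 72% × 68% = 48.96%.
Via Vantage → Cinder: 72% × 94% × 19% = 12.8592%.
Total: 48.96% + 12.8592% = 61.8192%.
Rounded: 61.82%.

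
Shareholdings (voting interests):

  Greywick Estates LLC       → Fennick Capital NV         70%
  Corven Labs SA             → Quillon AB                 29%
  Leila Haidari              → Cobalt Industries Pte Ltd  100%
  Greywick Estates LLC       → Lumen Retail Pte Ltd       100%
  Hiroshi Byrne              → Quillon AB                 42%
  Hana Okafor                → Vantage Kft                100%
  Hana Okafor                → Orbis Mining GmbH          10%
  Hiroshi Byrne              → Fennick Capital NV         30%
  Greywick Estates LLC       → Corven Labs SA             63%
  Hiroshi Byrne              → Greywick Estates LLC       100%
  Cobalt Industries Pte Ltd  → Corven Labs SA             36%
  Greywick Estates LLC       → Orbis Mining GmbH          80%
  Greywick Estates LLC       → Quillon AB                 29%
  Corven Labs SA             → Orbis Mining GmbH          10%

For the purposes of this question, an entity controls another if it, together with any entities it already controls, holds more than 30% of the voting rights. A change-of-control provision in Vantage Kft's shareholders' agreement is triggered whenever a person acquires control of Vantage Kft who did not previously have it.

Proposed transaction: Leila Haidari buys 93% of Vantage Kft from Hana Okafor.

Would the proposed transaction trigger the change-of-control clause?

The purchase adds only to Leila's holdings (Hana's stake shrinks), so Leila is the only person who could newly come to control Vantage.
Leila holds 100% of Cobalt, so Leila controls Cobalt.
Cobalt holds 36% of Corven, so Leila controls Corven.
Neither Leila nor any entity Leila controls holds any voting interest in Vantage.
So before the transaction, Leila does not control Vantage.
After the purchase, Leila holds 93% of Vantage directly, and Hana's stake falls to 7%.
Leila holds 93% of Vantage, so Leila controls Vantage.
Leila did not control Vantage before and does after, so the clause is triggered.

Yes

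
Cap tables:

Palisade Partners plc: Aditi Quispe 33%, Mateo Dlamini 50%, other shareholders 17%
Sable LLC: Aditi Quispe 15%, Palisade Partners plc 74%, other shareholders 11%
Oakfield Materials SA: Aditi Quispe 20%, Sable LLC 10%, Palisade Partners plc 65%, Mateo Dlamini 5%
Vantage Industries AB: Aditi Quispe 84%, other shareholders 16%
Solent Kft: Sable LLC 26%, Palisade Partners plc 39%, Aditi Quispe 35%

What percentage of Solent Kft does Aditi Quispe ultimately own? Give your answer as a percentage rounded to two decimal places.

Aditi reaches Solent along 4 paths.
Via Sable: 15% × 26% = 3.9%.
Via Palisade → Sable: 33% × 74% × 26% = 6.3492%.
Via Palisade: 33% × 39% = 12.87%.
Direct stake: 35% = 35%.
Total: 3.9% + 6.3492% + 12.87% + 35% = 58.1192%.
Rounded: 58.12%.

58.12%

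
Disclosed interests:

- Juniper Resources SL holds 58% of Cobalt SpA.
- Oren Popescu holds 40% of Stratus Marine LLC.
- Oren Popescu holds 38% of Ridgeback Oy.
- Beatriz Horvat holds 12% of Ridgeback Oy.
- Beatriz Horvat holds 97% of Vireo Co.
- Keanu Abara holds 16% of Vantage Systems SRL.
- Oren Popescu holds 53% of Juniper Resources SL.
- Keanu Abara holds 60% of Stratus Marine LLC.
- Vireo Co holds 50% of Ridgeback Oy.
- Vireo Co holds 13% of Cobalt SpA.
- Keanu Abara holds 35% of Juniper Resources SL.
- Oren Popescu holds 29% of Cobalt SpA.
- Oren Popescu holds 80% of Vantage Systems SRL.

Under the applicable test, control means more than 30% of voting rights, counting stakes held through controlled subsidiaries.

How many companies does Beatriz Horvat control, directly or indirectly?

2

Beatriz holds 97% of Vireo, so Beatriz controls Vireo.
Vireo and Beatriz together hold 50% + 12% = 62% of Ridgeback, so Beatriz controls Ridgeback.
No other company's threshold is met.
Beatriz controls 2 companies.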